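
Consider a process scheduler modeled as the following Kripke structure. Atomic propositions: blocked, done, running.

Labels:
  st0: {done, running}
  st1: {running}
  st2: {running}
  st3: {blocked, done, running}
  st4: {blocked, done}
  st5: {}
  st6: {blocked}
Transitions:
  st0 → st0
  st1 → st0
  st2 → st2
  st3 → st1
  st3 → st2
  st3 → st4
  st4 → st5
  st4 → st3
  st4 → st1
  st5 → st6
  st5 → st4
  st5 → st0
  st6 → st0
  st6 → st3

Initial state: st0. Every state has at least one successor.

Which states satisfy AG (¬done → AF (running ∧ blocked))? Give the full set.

States satisfying ¬done → AF (running ∧ blocked): {st0, st3, st4}.
States satisfying AG (¬done → AF (running ∧ blocked)): {st0}.

{st0}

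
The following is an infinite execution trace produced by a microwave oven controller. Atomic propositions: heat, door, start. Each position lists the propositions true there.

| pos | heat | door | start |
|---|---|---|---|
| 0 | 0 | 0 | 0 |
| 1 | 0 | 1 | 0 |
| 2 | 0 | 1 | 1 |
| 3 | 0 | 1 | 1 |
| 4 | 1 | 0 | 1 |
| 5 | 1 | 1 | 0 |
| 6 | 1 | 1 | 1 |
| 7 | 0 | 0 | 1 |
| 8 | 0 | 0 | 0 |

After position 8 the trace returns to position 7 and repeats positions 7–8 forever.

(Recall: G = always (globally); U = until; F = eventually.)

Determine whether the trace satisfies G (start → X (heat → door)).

Does not hold

start → X (heat → door) must hold at every position from 0 onward. It fails at position 3, so G (start → X (heat → door)) is false.
Positions where start holds: 2, 3, 4, 6, 7.
Check X (heat → door) at each: 2→ok, 3→fails, 4→ok, 6→ok, 7→ok.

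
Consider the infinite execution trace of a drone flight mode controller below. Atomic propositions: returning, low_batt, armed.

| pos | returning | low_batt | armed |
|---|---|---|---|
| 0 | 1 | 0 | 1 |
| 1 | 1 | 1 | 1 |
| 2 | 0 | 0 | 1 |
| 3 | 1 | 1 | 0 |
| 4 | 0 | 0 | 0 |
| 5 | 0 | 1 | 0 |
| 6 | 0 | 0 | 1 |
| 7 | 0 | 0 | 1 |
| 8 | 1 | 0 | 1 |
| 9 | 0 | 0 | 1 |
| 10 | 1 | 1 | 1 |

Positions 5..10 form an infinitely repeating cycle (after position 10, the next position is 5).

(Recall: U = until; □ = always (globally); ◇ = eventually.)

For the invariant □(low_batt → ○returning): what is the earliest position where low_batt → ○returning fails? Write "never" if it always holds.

1

Check low_batt → ○returning at each position in order: 0 ✓.
At position 1 the labels are {armed, low_batt, returning} and the next position 2 has {armed}, so low_batt → ○returning is false there. This is the first violation.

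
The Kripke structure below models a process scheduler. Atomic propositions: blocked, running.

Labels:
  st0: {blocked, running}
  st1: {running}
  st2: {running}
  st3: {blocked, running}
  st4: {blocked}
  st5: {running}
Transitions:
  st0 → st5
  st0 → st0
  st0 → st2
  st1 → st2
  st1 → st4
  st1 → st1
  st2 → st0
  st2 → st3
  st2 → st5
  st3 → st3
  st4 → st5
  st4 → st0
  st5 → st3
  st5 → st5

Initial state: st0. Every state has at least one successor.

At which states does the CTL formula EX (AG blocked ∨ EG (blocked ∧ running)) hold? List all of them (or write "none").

States satisfying AG blocked ∨ EG (blocked ∧ running): {st0, st3}.
States satisfying EX (AG blocked ∨ EG (blocked ∧ running)): {st0, st2, st3, st4, st5}.

{st0, st2, st3, st4, st5}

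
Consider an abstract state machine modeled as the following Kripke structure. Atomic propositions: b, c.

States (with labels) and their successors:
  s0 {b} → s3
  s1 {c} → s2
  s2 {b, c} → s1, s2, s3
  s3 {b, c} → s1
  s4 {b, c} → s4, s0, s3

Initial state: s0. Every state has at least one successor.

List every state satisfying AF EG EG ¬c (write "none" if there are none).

none

States satisfying EG EG ¬c: ∅.
States satisfying AF EG EG ¬c: ∅.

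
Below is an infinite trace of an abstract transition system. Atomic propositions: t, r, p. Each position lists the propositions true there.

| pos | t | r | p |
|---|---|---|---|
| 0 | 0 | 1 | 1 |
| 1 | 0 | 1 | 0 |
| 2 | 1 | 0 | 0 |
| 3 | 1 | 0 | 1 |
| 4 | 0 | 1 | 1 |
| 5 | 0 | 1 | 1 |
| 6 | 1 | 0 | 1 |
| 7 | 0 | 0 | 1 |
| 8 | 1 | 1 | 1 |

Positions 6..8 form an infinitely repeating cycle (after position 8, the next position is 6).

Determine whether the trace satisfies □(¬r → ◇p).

¬r → ◇p holds at every position 0..8, and those are all positions ever visited, so □(¬r → ◇p) holds.
Positions where ¬r holds: 2, 3, 6, 7.
Check ◇p at each: 2→ok, 3→ok, 6→ok, 7→ok.

Holds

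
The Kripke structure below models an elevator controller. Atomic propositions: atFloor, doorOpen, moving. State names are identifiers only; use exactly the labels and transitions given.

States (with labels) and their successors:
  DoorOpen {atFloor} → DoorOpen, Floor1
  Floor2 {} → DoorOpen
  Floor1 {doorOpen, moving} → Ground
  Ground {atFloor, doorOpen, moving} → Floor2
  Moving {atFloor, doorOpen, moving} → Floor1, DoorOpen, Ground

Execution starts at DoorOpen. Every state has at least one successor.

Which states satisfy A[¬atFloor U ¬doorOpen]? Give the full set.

{DoorOpen, Floor2}

States satisfying ¬atFloor: {Floor2, Floor1}.
States satisfying ¬doorOpen: {DoorOpen, Floor2}.
States satisfying A[¬atFloor U ¬doorOpen]: {DoorOpen, Floor2}.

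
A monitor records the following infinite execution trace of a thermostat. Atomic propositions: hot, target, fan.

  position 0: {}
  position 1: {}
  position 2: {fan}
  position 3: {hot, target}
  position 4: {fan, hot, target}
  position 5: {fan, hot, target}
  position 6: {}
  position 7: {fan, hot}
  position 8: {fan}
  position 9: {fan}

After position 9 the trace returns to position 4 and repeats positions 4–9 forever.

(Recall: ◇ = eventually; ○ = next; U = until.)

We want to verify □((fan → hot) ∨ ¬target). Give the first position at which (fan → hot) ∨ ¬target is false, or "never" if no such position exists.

never

(fan → hot) ∨ ¬target holds at every position 0..9, and those are all the positions the trace ever visits, so the invariant □((fan → hot) ∨ ¬target) is never violated.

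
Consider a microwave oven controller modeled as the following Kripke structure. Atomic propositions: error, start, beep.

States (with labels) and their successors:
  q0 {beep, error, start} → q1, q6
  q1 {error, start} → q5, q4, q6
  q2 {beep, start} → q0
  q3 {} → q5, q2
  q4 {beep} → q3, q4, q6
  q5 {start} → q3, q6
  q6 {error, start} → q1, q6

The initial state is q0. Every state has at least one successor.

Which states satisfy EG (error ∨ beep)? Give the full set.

{q0, q1, q2, q4, q6}

States satisfying error ∨ beep: {q0, q1, q2, q4, q6}.
States satisfying EG (error ∨ beep): {q0, q1, q2, q4, q6}.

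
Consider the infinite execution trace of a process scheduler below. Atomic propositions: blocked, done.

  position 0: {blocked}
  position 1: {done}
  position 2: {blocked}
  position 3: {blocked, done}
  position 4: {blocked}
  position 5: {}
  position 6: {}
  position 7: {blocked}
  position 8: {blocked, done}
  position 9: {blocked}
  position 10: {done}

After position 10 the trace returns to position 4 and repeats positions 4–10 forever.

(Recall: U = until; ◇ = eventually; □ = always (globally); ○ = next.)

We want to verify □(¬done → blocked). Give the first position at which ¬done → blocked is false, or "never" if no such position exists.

Check ¬done → blocked at each position in order: 0 ✓, 1 ✓, 2 ✓, 3 ✓, 4 ✓.
At position 5 the labels are {}, so ¬done → blocked is false there. This is the first violation.

5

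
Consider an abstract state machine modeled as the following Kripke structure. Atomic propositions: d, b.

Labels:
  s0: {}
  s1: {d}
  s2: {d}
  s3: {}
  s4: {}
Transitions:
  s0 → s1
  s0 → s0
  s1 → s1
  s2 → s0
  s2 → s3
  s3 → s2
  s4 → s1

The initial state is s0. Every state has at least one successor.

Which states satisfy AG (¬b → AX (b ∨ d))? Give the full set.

{s1, s4}

States satisfying ¬b → AX (b ∨ d): {s1, s3, s4}.
States satisfying AG (¬b → AX (b ∨ d)): {s1, s4}.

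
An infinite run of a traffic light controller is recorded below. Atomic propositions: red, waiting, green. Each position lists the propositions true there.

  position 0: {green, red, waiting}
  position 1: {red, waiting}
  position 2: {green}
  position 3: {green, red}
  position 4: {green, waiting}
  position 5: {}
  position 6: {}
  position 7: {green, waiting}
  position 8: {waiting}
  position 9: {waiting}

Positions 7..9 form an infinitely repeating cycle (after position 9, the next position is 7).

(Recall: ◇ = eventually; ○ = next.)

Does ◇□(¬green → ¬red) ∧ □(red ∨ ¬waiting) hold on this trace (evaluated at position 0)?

Does not hold

□(¬green → ¬red) holds at position 2, which is reachable from 0, so ◇□(¬green → ¬red) holds.
red ∨ ¬waiting must hold at every position from 0 onward. It fails at position 4, so □(red ∨ ¬waiting) is false.
At position 0: ◇□(¬green → ¬red) is true; □(red ∨ ¬waiting) is false; so ◇□(¬green → ¬red) ∧ □(red ∨ ¬waiting) is false.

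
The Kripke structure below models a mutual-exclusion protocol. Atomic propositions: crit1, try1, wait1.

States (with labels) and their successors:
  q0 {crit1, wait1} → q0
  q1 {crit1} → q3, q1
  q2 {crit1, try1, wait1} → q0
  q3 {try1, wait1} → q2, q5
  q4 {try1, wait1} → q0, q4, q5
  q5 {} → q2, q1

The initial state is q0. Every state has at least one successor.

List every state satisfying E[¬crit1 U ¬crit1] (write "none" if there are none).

{q3, q4, q5}

States satisfying ¬crit1: {q3, q4, q5}.
States satisfying E[¬crit1 U ¬crit1]: {q3, q4, q5}.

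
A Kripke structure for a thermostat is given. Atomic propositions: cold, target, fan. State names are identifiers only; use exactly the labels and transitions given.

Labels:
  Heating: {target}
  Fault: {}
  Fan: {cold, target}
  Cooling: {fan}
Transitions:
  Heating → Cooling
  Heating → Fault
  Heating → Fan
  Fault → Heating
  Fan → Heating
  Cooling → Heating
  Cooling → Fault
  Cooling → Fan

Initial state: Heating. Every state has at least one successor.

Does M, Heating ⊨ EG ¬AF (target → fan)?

States satisfying ¬AF (target → fan): {Heating, Fan}.
States satisfying EG ¬AF (target → fan): {Heating, Fan}.
Heating ∈ Sat(EG ¬AF (target → fan)).

Yes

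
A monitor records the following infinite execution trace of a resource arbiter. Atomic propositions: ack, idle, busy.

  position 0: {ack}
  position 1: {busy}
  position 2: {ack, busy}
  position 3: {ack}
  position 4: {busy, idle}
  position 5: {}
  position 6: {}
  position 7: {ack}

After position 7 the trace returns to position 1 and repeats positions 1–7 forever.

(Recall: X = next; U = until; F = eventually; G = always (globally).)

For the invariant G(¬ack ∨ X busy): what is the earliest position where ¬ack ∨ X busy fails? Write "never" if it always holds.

2

Check ¬ack ∨ X busy at each position in order: 0 ✓, 1 ✓.
At position 2 the labels are {ack, busy} and the next position 3 has {ack}, so ¬ack ∨ X busy is false there. This is the first violation.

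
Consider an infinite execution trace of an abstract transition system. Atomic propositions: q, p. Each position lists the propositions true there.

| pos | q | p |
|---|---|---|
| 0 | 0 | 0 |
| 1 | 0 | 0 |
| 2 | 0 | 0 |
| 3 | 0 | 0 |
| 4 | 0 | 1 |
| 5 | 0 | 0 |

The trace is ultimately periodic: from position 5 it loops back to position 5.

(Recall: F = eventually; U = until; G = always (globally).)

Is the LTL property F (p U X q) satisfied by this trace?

Does not hold

p U X q is false at every position 0..5, so it never becomes true and F (p U X q) fails.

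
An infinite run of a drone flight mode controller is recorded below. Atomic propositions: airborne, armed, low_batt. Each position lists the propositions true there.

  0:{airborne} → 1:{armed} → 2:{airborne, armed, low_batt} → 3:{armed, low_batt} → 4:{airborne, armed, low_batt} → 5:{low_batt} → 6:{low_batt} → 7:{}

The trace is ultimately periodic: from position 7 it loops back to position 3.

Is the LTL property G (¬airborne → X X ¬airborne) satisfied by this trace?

¬airborne → X X ¬airborne must hold at every position from 0 onward. It fails at position 7, so G (¬airborne → X X ¬airborne) is false.
Positions where ¬airborne holds: 1, 3, 5, 6, 7.
Check X X ¬airborne at each: 1→ok, 3→ok, 5→ok, 6→ok, 7→fails.

Does not hold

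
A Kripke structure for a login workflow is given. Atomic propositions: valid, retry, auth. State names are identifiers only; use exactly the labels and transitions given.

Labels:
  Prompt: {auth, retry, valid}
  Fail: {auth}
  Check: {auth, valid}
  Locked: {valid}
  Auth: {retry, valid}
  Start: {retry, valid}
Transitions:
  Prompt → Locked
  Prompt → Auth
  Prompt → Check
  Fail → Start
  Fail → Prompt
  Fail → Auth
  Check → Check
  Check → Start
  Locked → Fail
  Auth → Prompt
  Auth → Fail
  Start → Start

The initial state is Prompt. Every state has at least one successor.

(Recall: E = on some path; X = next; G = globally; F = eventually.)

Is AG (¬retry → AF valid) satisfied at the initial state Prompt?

States satisfying ¬retry → AF valid: {Prompt, Fail, Check, Locked, Auth, Start}.
States satisfying AG (¬retry → AF valid): {Prompt, Fail, Check, Locked, Auth, Start}.
Every state reachable from Prompt satisfies ¬retry → AF valid.
Prompt ∈ Sat(AG (¬retry → AF valid)).

Holds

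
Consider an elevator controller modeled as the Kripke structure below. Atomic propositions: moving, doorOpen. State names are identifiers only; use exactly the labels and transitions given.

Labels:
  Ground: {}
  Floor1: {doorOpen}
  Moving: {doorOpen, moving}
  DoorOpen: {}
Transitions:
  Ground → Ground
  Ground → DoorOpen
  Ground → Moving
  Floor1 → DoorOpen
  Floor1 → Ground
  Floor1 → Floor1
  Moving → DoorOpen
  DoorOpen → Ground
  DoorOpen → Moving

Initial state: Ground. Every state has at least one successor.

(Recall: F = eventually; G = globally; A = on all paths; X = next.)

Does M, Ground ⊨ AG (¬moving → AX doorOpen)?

Violated

States satisfying ¬moving → AX doorOpen: {Moving}.
States satisfying AG (¬moving → AX doorOpen): ∅.
DoorOpen is reachable from Ground and violates ¬moving → AX doorOpen, so AG fails at Ground.
Ground ∉ Sat(AG (¬moving → AX doorOpen)).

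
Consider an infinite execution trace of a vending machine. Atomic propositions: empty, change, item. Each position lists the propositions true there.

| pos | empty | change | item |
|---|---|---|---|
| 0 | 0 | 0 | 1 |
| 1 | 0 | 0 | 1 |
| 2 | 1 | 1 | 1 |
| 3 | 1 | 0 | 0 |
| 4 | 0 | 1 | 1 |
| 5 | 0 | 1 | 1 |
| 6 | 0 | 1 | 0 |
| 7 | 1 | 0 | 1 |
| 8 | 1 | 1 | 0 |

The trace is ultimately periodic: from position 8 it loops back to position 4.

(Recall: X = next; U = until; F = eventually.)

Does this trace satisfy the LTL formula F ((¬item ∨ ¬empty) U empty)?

(¬item ∨ ¬empty) U empty holds at position 0, which is reachable from 0, so F ((¬item ∨ ¬empty) U empty) holds.

Holds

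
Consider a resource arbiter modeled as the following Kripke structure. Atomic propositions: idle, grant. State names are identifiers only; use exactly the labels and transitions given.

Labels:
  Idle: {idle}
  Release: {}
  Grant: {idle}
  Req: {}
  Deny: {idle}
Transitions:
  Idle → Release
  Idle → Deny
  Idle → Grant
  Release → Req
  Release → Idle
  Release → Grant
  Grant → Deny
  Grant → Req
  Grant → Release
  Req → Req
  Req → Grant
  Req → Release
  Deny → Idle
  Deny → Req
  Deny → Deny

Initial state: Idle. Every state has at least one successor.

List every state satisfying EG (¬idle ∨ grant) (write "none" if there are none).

{Release, Req}

States satisfying ¬idle ∨ grant: {Release, Req}.
States satisfying EG (¬idle ∨ grant): {Release, Req}.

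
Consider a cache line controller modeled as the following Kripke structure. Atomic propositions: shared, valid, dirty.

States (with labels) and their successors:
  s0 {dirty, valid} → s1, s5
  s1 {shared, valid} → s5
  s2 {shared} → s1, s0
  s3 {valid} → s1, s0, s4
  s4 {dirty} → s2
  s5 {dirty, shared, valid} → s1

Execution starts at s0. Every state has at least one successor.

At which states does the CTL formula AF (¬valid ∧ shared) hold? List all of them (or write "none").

{s2, s4}

States satisfying ¬valid ∧ shared: {s2}.
States satisfying AF (¬valid ∧ shared): {s2, s4}.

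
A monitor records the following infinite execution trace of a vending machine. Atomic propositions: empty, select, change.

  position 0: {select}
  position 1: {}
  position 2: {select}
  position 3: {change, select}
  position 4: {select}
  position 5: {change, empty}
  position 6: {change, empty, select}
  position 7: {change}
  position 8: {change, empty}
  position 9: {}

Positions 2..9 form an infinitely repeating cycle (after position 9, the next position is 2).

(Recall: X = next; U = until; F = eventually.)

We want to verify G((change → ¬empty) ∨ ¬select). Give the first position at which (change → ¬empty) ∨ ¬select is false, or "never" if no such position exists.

Check (change → ¬empty) ∨ ¬select at each position in order: 0 ✓, 1 ✓, 2 ✓, 3 ✓, 4 ✓, 5 ✓.
At position 6 the labels are {change, empty, select}, so (change → ¬empty) ∨ ¬select is false there. This is the first violation.

6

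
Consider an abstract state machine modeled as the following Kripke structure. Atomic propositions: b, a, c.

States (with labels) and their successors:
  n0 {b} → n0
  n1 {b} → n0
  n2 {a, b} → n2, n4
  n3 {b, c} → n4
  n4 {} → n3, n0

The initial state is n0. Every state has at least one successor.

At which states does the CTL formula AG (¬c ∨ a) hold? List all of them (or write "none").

States satisfying ¬c ∨ a: {n0, n1, n2, n4}.
States satisfying AG (¬c ∨ a): {n0, n1}.

{n0, n1}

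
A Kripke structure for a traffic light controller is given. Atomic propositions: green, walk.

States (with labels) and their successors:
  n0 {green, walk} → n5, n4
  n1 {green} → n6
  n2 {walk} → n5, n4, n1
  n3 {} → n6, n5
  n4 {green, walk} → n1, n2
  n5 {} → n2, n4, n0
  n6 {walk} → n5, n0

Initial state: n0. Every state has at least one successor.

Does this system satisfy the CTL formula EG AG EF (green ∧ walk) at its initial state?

States satisfying AG EF (green ∧ walk): {n0, n1, n2, n3, n4, n5, n6}.
States satisfying EG AG EF (green ∧ walk): {n0, n1, n2, n3, n4, n5, n6}.
n0 ∈ Sat(EG AG EF (green ∧ walk)).

Satisfied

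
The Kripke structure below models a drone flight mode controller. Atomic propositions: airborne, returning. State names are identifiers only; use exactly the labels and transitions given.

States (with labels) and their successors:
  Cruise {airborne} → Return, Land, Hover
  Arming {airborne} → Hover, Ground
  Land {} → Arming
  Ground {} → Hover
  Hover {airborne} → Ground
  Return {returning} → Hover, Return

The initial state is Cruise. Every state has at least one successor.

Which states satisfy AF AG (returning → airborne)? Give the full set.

{Arming, Land, Ground, Hover}

States satisfying AG (returning → airborne): {Arming, Land, Ground, Hover}.
States satisfying AF AG (returning → airborne): {Arming, Land, Ground, Hover}.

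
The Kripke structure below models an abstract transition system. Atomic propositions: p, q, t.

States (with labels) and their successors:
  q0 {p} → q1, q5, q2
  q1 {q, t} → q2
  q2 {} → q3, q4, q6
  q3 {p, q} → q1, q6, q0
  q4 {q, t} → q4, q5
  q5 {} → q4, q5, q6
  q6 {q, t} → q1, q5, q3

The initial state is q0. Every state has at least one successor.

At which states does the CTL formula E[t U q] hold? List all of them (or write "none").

States satisfying t: {q1, q4, q6}.
States satisfying q: {q1, q3, q4, q6}.
States satisfying E[t U q]: {q1, q3, q4, q6}.

{q1, q3, q4, q6}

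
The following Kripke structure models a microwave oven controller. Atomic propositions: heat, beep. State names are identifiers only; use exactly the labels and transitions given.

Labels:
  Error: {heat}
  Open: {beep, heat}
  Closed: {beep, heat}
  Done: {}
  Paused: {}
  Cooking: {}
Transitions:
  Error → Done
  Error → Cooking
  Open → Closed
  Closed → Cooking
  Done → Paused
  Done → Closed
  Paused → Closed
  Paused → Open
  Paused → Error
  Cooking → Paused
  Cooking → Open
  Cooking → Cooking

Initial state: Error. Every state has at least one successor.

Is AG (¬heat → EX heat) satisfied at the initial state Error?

Satisfied

States satisfying ¬heat → EX heat: {Error, Open, Closed, Done, Paused, Cooking}.
States satisfying AG (¬heat → EX heat): {Error, Open, Closed, Done, Paused, Cooking}.
Every state reachable from Error satisfies ¬heat → EX heat.
Error ∈ Sat(AG (¬heat → EX heat)).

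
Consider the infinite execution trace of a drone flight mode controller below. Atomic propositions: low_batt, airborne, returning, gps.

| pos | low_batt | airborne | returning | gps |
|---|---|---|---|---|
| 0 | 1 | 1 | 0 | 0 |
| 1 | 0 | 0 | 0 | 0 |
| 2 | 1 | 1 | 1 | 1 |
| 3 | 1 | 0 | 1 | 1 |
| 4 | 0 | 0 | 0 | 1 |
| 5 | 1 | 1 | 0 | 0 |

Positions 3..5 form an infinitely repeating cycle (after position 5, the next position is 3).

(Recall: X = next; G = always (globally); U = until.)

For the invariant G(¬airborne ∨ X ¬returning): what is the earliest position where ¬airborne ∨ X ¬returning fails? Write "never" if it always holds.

Check ¬airborne ∨ X ¬returning at each position in order: 0 ✓, 1 ✓.
At position 2 the labels are {airborne, gps, low_batt, returning} and the next position 3 has {gps, low_batt, returning}, so ¬airborne ∨ X ¬returning is false there. This is the first violation.

2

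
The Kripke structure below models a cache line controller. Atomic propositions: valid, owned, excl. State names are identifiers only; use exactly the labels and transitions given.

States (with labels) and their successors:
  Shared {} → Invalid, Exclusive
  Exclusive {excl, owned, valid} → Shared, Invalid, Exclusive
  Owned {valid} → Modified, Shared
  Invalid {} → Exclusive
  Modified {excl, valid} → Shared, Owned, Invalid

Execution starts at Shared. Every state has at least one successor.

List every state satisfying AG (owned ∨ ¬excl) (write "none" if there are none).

States satisfying owned ∨ ¬excl: {Shared, Exclusive, Owned, Invalid}.
States satisfying AG (owned ∨ ¬excl): {Shared, Exclusive, Invalid}.

{Shared, Exclusive, Invalid}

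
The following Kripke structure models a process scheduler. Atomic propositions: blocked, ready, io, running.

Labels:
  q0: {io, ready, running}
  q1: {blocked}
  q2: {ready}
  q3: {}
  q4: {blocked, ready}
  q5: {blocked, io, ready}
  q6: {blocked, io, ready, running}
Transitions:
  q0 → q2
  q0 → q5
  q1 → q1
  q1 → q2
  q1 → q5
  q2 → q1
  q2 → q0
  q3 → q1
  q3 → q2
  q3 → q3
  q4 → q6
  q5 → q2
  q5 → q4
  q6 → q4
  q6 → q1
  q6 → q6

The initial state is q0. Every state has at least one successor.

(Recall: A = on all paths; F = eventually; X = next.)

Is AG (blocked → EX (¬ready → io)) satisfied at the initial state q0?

Yes

States satisfying blocked → EX (¬ready → io): {q0, q1, q2, q3, q4, q5, q6}.
States satisfying AG (blocked → EX (¬ready → io)): {q0, q1, q2, q3, q4, q5, q6}.
Every state reachable from q0 satisfies blocked → EX (¬ready → io).
q0 ∈ Sat(AG (blocked → EX (¬ready → io))).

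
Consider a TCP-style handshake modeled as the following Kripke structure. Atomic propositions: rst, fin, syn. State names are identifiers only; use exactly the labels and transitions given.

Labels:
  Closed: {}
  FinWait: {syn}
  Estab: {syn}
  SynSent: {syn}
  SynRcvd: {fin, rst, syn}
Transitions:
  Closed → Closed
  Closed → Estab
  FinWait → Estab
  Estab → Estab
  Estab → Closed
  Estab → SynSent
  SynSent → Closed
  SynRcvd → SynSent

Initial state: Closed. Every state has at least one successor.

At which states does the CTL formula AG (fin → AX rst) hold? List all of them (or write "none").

{Closed, FinWait, Estab, SynSent}

States satisfying fin → AX rst: {Closed, FinWait, Estab, SynSent}.
States satisfying AG (fin → AX rst): {Closed, FinWait, Estab, SynSent}.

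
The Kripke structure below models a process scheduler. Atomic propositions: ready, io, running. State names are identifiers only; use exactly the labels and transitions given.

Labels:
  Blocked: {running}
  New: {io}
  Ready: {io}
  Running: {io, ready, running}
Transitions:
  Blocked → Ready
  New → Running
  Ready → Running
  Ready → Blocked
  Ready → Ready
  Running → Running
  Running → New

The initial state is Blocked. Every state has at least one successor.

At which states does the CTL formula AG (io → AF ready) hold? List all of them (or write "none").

States satisfying io → AF ready: {Blocked, New, Running}.
States satisfying AG (io → AF ready): {New, Running}.

{New, Running}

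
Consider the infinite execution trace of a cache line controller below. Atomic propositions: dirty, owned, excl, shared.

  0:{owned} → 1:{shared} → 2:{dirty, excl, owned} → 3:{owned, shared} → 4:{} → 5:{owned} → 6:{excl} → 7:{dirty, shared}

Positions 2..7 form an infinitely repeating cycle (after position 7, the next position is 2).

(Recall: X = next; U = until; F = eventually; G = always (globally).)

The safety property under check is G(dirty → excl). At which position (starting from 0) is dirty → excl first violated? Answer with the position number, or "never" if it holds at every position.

7

Check dirty → excl at each position in order: 0 ✓, 1 ✓, 2 ✓, 3 ✓, 4 ✓, 5 ✓, 6 ✓.
At position 7 the labels are {dirty, shared}, so dirty → excl is false there. This is the first violation.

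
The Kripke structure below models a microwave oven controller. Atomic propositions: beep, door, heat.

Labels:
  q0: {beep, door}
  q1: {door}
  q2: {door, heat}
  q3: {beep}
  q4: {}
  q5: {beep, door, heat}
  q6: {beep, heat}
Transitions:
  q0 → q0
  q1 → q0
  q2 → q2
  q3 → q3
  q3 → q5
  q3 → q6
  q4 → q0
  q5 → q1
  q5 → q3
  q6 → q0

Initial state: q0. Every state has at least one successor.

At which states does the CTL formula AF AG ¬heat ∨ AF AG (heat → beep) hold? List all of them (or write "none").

{q0, q1, q3, q4, q5, q6}

States satisfying AG ¬heat: {q0, q1, q4}.
States satisfying AF AG ¬heat: {q0, q1, q4, q6}.
States satisfying AG (heat → beep): {q0, q1, q3, q4, q5, q6}.
States satisfying AF AG (heat → beep): {q0, q1, q3, q4, q5, q6}.
States satisfying AF AG ¬heat ∨ AF AG (heat → beep): {q0, q1, q3, q4, q5, q6}.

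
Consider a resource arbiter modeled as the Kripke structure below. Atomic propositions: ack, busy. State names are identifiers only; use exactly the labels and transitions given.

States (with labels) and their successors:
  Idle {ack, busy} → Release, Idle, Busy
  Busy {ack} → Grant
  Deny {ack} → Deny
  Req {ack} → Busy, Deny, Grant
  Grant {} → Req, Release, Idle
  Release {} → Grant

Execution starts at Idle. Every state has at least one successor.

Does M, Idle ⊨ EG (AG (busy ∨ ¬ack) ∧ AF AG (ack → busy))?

No

States satisfying AG (busy ∨ ¬ack) ∧ AF AG (ack → busy): ∅.
States satisfying EG (AG (busy ∨ ¬ack) ∧ AF AG (ack → busy)): ∅.
No suitable path/successor from Idle witnesses the formula.
Idle ∉ Sat(EG (AG (busy ∨ ¬ack) ∧ AF AG (ack → busy))).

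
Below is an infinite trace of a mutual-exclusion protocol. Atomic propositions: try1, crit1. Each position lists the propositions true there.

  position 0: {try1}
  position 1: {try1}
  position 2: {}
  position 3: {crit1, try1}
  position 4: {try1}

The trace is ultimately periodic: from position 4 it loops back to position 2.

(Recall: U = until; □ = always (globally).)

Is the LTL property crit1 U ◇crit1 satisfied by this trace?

Walking from position 0: ◇crit1 first holds at position 0, and crit1 holds at every earlier position along the way, so crit1 U ◇crit1 holds.

Satisfied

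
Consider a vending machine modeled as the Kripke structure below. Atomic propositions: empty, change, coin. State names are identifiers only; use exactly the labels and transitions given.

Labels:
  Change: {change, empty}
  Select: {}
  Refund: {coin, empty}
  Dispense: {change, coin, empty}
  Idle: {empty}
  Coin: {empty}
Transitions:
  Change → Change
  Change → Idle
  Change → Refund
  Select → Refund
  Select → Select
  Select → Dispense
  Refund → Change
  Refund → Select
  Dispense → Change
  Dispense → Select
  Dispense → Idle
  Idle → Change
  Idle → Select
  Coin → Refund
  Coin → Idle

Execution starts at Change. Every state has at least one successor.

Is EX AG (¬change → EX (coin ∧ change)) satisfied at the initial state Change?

Does not hold

States satisfying AG (¬change → EX (coin ∧ change)): ∅.
States satisfying EX AG (¬change → EX (coin ∧ change)): ∅.
No suitable path/successor from Change witnesses the formula.
Change ∉ Sat(EX AG (¬change → EX (coin ∧ change))).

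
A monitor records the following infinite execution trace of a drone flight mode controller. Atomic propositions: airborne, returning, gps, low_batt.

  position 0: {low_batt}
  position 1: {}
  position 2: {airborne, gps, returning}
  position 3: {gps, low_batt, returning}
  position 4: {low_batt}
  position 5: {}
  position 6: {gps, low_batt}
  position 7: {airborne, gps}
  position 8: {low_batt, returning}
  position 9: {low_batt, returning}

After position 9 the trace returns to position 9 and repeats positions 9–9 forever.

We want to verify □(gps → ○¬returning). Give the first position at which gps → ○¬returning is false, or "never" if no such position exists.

Check gps → ○¬returning at each position in order: 0 ✓, 1 ✓.
At position 2 the labels are {airborne, gps, returning} and the next position 3 has {gps, low_batt, returning}, so gps → ○¬returning is false there. This is the first violation.

2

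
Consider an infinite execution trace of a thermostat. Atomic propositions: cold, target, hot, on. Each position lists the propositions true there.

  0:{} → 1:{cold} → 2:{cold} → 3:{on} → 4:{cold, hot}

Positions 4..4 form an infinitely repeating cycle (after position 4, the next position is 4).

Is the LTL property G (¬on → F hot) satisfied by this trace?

¬on → F hot holds at every position 0..4, and those are all positions ever visited, so G (¬on → F hot) holds.
Positions where ¬on holds: 0, 1, 2, 4.
Check F hot at each: 0→ok, 1→ok, 2→ok, 4→ok.

Satisfied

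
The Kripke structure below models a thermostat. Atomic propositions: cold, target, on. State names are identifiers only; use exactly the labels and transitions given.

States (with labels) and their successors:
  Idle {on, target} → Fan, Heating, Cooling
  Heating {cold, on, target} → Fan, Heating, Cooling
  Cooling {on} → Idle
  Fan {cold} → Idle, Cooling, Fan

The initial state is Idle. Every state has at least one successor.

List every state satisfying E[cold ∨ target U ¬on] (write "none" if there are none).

States satisfying cold ∨ target: {Idle, Heating, Fan}.
States satisfying ¬on: {Fan}.
States satisfying E[cold ∨ target U ¬on]: {Idle, Heating, Fan}.

{Idle, Heating, Fan}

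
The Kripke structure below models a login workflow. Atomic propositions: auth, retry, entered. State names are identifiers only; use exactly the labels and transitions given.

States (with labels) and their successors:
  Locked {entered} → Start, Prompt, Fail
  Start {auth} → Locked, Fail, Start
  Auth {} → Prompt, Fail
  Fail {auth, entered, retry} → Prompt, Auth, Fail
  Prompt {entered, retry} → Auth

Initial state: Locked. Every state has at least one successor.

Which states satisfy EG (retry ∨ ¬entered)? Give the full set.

{Start, Auth, Fail, Prompt}

States satisfying retry ∨ ¬entered: {Start, Auth, Fail, Prompt}.
States satisfying EG (retry ∨ ¬entered): {Start, Auth, Fail, Prompt}.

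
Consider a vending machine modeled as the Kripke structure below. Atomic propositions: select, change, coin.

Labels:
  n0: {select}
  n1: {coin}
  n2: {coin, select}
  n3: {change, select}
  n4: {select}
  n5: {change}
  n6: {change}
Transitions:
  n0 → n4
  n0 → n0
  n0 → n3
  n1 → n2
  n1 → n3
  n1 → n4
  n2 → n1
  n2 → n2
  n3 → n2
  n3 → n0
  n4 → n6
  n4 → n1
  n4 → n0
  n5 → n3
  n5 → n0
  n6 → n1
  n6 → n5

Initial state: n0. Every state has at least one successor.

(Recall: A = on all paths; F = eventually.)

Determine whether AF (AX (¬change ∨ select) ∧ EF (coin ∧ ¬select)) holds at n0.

Holds

States satisfying AX (¬change ∨ select) ∧ EF (coin ∧ ¬select): {n0, n1, n2, n3, n5}.
States satisfying AF (AX (¬change ∨ select) ∧ EF (coin ∧ ¬select)): {n0, n1, n2, n3, n4, n5, n6}.
n0 ∈ Sat(AF (AX (¬change ∨ select) ∧ EF (coin ∧ ¬select))).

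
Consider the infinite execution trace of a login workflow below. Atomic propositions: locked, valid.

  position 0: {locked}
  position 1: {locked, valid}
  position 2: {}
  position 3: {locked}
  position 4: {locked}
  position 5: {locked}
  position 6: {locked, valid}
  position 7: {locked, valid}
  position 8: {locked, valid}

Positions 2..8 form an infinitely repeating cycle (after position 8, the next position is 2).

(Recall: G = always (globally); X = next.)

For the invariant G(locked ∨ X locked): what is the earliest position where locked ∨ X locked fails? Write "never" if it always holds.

locked ∨ X locked holds at every position 0..8, and those are all the positions the trace ever visits, so the invariant G(locked ∨ X locked) is never violated.

never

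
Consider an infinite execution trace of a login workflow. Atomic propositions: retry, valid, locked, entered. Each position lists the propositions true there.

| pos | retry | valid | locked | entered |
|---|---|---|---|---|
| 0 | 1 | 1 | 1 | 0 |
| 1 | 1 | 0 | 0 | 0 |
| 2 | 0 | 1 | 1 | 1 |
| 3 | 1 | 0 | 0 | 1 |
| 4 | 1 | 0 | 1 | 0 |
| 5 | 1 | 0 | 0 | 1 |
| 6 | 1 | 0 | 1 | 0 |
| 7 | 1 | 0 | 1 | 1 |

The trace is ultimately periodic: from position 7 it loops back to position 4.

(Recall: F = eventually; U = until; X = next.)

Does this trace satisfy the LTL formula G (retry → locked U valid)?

No

retry → locked U valid must hold at every position from 0 onward. It fails at position 1, so G (retry → locked U valid) is false.
Positions where retry holds: 0, 1, 3, 4, 5, 6, 7.
Check locked U valid at each: 0→ok, 1→fails, 3→fails, 4→fails, 5→fails, 6→fails, 7→fails.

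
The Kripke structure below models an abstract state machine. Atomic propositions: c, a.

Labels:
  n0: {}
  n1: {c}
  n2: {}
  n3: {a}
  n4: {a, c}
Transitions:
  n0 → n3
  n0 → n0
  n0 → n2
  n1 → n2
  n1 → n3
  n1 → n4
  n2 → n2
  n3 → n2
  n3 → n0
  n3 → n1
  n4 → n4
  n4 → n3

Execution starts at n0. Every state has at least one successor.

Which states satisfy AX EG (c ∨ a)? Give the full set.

States satisfying EG (c ∨ a): {n1, n3, n4}.
States satisfying AX EG (c ∨ a): {n4}.

{n4}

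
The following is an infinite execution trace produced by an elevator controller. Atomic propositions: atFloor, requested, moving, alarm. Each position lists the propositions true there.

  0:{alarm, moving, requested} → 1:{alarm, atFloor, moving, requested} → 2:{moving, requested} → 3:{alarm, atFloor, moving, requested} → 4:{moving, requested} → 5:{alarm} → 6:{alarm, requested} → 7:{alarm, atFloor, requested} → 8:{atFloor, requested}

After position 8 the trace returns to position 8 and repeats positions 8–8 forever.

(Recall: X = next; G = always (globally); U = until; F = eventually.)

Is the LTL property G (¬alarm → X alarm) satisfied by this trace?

¬alarm → X alarm must hold at every position from 0 onward. It fails at position 8, so G (¬alarm → X alarm) is false.
Positions where ¬alarm holds: 2, 4, 8.
Check X alarm at each: 2→ok, 4→ok, 8→fails.

Violated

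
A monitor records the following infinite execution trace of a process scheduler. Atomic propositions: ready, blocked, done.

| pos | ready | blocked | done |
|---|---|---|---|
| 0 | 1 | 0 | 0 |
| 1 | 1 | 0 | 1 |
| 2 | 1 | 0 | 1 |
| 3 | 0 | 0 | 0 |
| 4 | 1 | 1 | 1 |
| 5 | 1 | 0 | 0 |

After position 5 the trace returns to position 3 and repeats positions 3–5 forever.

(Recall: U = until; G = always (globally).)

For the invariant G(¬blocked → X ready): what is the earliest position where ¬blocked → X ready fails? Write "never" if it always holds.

2

Check ¬blocked → X ready at each position in order: 0 ✓, 1 ✓.
At position 2 the labels are {done, ready} and the next position 3 has {}, so ¬blocked → X ready is false there. This is the first violation.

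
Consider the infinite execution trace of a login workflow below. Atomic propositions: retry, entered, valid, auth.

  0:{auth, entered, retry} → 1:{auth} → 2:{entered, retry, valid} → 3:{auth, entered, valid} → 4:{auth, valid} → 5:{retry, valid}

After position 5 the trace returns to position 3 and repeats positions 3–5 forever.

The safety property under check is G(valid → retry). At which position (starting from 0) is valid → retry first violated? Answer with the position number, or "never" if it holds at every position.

Check valid → retry at each position in order: 0 ✓, 1 ✓, 2 ✓.
At position 3 the labels are {auth, entered, valid}, so valid → retry is false there. This is the first violation.

3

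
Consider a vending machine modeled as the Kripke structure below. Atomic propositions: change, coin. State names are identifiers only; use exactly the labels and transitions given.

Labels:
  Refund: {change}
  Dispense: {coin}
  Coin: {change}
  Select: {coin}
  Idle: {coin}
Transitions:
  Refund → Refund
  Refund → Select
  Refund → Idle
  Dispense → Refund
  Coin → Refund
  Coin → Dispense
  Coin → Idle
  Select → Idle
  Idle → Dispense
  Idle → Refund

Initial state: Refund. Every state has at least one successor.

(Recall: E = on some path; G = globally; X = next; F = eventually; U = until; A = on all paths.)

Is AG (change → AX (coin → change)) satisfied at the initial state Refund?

Violated

States satisfying change → AX (coin → change): {Dispense, Select, Idle}.
States satisfying AG (change → AX (coin → change)): ∅.
Refund is reachable from Refund and violates change → AX (coin → change), so AG fails at Refund.
Refund ∉ Sat(AG (change → AX (coin → change))).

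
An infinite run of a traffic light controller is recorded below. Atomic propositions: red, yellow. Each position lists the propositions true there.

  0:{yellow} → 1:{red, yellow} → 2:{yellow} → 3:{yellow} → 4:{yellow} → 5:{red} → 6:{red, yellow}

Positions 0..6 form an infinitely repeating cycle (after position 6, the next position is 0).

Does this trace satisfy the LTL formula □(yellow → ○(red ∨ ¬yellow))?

No

yellow → ○(red ∨ ¬yellow) must hold at every position from 0 onward. It fails at position 1, so □(yellow → ○(red ∨ ¬yellow)) is false.
Positions where yellow holds: 0, 1, 2, 3, 4, 6.
Check ○(red ∨ ¬yellow) at each: 0→ok, 1→fails, 2→fails, 3→fails, 4→ok, 6→fails.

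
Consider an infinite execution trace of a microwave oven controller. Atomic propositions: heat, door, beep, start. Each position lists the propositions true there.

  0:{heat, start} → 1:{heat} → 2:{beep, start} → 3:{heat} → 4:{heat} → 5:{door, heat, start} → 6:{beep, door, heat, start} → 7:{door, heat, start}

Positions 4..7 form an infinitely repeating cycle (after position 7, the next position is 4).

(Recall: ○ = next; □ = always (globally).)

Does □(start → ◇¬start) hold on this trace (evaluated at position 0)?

start → ◇¬start holds at every position 0..7, and those are all positions ever visited, so □(start → ◇¬start) holds.
Positions where start holds: 0, 2, 5, 6, 7.
Check ◇¬start at each: 0→ok, 2→ok, 5→ok, 6→ok, 7→ok.

Holds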